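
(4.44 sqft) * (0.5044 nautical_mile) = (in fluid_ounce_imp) 1.356e+07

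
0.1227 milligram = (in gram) 0.0001227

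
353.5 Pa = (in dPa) 3535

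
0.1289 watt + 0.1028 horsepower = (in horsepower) 0.103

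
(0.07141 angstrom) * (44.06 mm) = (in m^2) 3.146e-13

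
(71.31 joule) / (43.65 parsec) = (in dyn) 5.294e-12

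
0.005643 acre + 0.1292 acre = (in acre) 0.1348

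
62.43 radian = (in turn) 9.936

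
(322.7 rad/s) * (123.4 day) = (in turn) 5.476e+08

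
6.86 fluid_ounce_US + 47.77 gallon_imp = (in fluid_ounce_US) 7350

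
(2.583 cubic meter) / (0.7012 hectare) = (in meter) 0.0003684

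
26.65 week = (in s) 1.612e+07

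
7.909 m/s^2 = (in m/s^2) 7.909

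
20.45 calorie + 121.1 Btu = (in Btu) 121.2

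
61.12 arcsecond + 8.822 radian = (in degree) 505.5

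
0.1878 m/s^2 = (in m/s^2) 0.1878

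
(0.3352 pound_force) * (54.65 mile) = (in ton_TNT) 3.134e-05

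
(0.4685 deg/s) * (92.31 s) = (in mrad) 754.8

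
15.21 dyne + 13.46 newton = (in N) 13.46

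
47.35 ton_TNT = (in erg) 1.981e+18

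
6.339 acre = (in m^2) 2.565e+04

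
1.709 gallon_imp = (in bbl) 0.04887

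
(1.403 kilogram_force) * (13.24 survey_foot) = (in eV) 3.466e+20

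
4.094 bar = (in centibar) 409.4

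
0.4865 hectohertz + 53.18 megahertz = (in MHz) 53.18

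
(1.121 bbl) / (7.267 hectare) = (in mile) 1.524e-09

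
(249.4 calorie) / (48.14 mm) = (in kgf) 2210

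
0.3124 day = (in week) 0.04463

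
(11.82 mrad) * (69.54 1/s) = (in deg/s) 47.09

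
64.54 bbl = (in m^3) 10.26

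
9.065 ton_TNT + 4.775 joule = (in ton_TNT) 9.065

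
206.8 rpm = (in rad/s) 21.66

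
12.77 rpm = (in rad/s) 1.337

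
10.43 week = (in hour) 1752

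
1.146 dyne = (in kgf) 1.169e-06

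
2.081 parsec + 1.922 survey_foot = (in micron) 6.421e+22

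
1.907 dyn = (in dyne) 1.907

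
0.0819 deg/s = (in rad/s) 0.001429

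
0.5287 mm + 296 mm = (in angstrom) 2.965e+09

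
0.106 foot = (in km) 3.231e-05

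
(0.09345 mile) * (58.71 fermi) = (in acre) 2.182e-15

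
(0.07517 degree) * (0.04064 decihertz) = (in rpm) 5.092e-05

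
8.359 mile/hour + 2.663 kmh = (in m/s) 4.477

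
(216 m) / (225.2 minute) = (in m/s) 0.01599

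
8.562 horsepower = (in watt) 6385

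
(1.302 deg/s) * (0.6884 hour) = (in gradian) 3585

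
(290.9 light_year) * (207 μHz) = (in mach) 1.673e+12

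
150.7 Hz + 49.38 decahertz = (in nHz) 6.445e+11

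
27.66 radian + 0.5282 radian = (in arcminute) 9.69e+04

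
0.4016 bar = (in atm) 0.3963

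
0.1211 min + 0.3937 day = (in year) 0.001079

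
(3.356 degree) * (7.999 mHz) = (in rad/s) 0.0004685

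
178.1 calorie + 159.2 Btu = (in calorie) 4.032e+04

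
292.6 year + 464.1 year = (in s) 2.386e+10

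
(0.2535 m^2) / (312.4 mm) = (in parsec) 2.63e-17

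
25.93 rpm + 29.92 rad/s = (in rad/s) 32.64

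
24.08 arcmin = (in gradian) 0.4459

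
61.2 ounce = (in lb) 3.825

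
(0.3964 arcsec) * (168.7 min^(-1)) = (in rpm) 5.16e-05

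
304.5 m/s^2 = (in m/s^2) 304.5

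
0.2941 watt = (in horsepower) 0.0003944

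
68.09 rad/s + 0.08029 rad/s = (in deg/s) 3906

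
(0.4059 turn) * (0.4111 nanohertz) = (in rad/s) 1.048e-09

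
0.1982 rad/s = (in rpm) 1.893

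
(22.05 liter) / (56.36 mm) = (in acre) 9.668e-05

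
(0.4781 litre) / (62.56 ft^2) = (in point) 0.2332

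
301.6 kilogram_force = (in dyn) 2.958e+08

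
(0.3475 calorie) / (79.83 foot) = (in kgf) 0.006093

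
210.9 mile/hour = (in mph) 210.9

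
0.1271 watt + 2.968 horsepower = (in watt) 2213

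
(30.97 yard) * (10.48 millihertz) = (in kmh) 1.068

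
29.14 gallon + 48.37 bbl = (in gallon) 2061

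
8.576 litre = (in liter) 8.576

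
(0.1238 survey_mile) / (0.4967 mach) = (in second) 1.178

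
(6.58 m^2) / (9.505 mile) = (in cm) 0.04302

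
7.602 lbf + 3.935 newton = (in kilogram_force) 3.849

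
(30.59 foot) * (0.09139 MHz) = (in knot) 1.656e+06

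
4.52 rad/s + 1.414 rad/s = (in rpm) 56.67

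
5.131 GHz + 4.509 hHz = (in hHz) 5.131e+07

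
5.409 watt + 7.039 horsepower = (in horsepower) 7.046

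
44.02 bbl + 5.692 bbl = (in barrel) 49.71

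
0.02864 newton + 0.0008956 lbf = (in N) 0.03262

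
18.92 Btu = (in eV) 1.246e+23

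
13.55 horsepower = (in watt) 1.01e+04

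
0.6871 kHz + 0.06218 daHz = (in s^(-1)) 687.7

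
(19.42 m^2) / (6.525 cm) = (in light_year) 3.146e-14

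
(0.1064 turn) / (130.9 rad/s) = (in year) 1.619e-10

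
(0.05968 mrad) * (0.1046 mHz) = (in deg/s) 3.577e-07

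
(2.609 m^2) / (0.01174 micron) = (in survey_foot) 7.291e+08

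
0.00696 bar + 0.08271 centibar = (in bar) 0.007787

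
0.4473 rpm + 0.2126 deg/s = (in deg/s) 2.896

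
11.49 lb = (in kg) 5.212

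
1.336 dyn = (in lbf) 3.003e-06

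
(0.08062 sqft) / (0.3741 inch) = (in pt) 2234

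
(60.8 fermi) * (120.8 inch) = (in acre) 4.61e-17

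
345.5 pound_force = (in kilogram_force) 156.7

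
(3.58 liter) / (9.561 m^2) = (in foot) 0.001228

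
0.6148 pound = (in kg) 0.2789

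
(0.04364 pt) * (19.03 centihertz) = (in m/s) 2.93e-06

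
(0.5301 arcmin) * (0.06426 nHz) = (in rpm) 9.462e-14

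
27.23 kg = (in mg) 2.723e+07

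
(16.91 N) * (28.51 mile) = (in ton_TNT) 0.0001854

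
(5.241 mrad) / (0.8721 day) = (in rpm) 6.642e-07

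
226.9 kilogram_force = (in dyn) 2.225e+08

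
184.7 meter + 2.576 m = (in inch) 7373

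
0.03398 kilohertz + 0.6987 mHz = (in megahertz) 3.398e-05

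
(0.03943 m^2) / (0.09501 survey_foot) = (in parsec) 4.413e-17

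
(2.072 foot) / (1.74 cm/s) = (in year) 1.151e-06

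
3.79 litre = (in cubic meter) 0.00379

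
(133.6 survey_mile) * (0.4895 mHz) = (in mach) 0.3091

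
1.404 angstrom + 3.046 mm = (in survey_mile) 1.893e-06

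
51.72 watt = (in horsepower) 0.06936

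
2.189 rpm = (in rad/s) 0.2292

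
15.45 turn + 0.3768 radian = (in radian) 97.45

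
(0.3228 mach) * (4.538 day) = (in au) 0.0002881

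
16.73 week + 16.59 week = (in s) 2.015e+07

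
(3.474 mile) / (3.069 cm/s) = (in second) 1.822e+05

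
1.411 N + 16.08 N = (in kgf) 1.784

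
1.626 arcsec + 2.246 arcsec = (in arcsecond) 3.872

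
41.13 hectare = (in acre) 101.6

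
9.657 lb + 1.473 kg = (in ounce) 206.5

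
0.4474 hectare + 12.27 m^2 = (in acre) 1.109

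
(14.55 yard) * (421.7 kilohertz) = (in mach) 1.648e+04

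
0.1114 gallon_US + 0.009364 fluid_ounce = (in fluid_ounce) 14.27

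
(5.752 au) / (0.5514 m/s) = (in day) 1.806e+07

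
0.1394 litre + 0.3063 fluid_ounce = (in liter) 0.1485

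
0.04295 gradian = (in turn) 0.0001074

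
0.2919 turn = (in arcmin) 6305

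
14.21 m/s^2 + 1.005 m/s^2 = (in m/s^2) 15.21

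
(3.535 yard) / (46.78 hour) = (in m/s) 1.919e-05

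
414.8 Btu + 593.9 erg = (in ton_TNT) 0.0001046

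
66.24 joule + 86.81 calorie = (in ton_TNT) 1.026e-07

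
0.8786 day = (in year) 0.002407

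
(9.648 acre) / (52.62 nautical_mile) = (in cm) 40.06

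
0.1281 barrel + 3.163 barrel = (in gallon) 138.2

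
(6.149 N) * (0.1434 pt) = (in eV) 1.942e+15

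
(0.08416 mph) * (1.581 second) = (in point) 168.6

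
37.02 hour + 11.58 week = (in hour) 1982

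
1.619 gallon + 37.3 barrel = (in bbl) 37.34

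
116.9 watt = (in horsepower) 0.1568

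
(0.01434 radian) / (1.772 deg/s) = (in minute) 0.007728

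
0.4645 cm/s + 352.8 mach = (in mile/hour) 2.687e+05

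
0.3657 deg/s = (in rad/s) 0.006383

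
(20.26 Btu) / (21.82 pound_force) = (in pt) 6.243e+05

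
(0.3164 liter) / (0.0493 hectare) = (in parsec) 2.08e-23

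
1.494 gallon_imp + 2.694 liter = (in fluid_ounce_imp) 333.9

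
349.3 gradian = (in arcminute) 1.886e+04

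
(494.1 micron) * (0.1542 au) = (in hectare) 1140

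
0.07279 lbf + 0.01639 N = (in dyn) 3.402e+04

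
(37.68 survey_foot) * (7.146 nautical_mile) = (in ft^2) 1.636e+06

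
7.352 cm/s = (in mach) 0.0002159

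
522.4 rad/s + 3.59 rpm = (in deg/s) 2.995e+04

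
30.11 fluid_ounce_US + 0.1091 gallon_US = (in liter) 1.303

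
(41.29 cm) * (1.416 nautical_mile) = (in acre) 0.2676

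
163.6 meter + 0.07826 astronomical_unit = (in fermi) 1.171e+25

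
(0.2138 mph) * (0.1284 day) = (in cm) 1.06e+05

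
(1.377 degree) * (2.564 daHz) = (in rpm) 5.884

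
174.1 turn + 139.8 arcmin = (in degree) 6.268e+04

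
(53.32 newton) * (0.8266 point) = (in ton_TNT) 3.716e-12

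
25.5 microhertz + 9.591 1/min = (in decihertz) 1.599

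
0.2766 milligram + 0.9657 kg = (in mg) 9.657e+05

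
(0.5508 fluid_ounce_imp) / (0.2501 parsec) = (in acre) 5.011e-25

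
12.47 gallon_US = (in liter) 47.2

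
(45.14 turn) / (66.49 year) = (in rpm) 1.292e-06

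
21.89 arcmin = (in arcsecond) 1313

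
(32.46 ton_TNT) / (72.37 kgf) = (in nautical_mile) 1.033e+05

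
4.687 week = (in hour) 787.4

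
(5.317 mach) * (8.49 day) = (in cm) 1.328e+11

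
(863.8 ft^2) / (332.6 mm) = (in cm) 2.413e+04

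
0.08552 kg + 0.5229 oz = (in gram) 100.3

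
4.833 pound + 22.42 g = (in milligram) 2.215e+06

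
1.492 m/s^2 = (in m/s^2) 1.492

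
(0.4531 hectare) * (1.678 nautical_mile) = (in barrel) 8.857e+07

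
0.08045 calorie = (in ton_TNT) 8.045e-11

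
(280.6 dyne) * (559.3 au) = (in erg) 2.348e+18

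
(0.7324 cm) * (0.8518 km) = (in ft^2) 67.15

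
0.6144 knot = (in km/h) 1.138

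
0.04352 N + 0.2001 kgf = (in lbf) 0.4509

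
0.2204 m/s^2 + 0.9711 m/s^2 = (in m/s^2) 1.192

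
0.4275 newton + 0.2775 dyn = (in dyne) 4.275e+04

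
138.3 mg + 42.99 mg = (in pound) 0.0003997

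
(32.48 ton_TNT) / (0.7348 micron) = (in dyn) 1.849e+22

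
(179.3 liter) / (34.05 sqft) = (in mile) 3.522e-05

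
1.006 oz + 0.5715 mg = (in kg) 0.02852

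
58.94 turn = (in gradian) 2.358e+04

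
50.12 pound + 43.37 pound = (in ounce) 1496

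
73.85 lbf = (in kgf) 33.5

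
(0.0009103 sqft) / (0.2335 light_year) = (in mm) 3.828e-17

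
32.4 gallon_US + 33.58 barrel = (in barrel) 34.35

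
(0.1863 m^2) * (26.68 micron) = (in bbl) 3.126e-05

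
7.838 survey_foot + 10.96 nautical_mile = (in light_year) 2.146e-12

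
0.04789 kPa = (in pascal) 47.89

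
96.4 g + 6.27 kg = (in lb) 14.04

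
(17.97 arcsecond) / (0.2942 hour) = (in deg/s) 4.713e-06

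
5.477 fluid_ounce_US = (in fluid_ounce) 5.477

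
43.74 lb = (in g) 1.984e+04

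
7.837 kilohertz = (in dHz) 7.837e+04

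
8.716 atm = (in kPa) 883.1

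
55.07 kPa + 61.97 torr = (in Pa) 6.333e+04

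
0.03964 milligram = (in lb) 8.739e-08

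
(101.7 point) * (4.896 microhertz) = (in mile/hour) 3.929e-07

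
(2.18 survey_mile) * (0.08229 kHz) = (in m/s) 2.887e+05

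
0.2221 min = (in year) 4.226e-07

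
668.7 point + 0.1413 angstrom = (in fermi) 2.359e+14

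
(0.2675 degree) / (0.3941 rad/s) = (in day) 1.371e-07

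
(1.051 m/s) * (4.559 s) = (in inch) 188.6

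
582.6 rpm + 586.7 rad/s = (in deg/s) 3.711e+04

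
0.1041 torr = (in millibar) 0.1388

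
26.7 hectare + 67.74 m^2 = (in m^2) 2.671e+05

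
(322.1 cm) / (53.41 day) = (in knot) 1.357e-06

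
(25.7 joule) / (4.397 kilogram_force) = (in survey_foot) 1.955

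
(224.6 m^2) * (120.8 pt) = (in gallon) 2529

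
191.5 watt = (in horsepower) 0.2568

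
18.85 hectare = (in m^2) 1.885e+05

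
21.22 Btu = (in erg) 2.239e+11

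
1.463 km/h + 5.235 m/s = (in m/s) 5.641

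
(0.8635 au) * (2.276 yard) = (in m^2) 2.688e+11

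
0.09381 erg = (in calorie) 2.242e-09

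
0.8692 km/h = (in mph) 0.5401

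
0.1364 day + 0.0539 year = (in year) 0.05427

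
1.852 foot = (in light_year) 5.967e-17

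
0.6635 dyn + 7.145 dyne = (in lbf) 1.755e-05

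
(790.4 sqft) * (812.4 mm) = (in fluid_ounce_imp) 2.1e+06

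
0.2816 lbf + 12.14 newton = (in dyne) 1.339e+06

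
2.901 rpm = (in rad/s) 0.3038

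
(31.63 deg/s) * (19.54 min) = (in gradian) 4.12e+04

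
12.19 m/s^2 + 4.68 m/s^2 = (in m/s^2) 16.87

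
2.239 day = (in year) 0.006134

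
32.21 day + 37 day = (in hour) 1661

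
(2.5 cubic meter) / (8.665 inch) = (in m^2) 11.36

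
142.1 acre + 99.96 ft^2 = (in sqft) 6.19e+06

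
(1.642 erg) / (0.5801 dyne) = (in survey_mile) 1.759e-05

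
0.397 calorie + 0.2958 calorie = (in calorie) 0.6928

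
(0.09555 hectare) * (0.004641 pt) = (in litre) 1.564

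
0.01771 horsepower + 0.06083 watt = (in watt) 13.27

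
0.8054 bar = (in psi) 11.68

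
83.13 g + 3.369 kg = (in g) 3452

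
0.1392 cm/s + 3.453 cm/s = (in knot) 0.06983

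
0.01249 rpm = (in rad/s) 0.001308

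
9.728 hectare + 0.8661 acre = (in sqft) 1.085e+06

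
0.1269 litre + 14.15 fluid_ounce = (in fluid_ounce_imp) 19.19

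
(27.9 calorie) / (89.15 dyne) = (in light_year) 1.384e-11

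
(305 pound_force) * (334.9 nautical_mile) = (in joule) 8.415e+08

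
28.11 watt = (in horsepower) 0.0377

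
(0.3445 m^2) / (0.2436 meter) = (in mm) 1414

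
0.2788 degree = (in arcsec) 1004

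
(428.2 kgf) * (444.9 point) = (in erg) 6.591e+09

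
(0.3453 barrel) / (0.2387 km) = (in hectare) 2.3e-08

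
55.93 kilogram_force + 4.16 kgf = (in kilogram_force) 60.09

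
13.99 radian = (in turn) 2.227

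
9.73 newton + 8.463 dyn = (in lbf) 2.187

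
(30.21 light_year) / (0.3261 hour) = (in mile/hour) 5.446e+14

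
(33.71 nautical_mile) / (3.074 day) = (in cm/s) 23.51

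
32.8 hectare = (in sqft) 3.531e+06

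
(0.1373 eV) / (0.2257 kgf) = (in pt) 2.817e-17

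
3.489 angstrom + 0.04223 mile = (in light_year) 7.184e-15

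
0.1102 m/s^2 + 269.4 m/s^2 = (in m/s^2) 269.5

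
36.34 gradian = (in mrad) 570.8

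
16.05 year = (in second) 5.062e+08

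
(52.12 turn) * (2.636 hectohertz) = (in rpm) 8.243e+05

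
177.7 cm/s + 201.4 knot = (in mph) 235.7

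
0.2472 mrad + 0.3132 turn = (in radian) 1.968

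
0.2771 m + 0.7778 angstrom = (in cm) 27.71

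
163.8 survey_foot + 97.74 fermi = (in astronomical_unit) 3.337e-10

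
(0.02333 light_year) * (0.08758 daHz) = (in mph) 4.324e+14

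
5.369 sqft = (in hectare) 4.988e-05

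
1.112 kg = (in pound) 2.452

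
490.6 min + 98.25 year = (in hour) 8.607e+05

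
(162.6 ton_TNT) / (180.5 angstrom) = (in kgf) 3.843e+18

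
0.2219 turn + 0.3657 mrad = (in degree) 79.9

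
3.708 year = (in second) 1.169e+08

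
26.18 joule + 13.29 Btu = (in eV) 8.768e+22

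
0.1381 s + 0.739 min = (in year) 1.41e-06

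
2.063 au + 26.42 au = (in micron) 4.261e+18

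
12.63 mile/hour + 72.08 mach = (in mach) 72.1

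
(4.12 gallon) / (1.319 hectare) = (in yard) 1.293e-06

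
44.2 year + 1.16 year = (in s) 1.43e+09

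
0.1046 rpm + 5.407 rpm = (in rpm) 5.512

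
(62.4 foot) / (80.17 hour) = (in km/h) 0.0002372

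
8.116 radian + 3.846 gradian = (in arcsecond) 1.687e+06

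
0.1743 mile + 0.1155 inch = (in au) 1.875e-09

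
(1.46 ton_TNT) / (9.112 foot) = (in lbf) 4.945e+08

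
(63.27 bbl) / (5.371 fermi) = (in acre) 4.628e+11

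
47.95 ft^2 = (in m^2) 4.455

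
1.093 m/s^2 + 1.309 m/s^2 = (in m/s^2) 2.402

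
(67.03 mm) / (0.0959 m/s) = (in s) 0.699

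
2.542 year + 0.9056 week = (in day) 934.2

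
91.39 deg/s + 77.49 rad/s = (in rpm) 755.2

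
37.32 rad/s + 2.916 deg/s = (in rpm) 356.9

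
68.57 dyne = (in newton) 0.0006857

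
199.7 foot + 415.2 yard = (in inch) 1.734e+04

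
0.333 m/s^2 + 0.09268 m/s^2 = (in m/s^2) 0.4257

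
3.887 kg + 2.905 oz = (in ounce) 140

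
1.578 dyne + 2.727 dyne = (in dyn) 4.305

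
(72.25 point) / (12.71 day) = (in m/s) 2.321e-08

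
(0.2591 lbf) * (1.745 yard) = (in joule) 1.839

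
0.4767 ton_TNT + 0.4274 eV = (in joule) 1.995e+09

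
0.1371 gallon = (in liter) 0.519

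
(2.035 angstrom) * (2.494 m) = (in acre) 1.254e-13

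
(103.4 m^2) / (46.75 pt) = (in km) 6.27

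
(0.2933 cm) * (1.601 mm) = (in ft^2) 5.054e-05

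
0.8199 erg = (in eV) 5.117e+11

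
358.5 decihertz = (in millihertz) 3.585e+04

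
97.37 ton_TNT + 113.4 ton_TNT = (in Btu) 8.358e+08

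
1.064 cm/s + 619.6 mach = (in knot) 4.101e+05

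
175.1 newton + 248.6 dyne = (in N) 175.1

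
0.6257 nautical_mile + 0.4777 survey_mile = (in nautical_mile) 1.041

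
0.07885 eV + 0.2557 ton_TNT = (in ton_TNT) 0.2557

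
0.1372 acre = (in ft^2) 5976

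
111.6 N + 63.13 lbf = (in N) 392.4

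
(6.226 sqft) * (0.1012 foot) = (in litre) 17.84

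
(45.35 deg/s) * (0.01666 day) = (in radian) 1139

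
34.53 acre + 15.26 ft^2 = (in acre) 34.53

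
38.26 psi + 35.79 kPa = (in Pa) 2.996e+05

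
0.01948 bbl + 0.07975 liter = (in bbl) 0.01998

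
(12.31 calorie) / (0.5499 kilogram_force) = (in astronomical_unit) 6.384e-11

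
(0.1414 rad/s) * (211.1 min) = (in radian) 1791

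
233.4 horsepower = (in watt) 1.74e+05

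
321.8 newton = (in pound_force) 72.34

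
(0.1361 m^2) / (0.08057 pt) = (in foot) 1.571e+04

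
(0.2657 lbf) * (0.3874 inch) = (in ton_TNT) 2.78e-12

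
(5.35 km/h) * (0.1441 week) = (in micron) 1.295e+11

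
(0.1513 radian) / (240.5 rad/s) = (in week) 1.04e-09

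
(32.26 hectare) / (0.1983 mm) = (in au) 0.01087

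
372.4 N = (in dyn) 3.724e+07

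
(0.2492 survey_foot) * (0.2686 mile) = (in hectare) 0.003283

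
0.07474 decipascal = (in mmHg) 5.606e-05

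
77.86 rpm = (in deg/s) 467.2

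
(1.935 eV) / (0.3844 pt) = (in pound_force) 5.139e-16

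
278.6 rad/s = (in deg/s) 1.596e+04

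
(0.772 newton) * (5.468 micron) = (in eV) 2.635e+13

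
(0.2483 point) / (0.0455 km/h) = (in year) 2.198e-10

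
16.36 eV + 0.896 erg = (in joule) 8.96e-08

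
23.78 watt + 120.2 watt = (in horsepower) 0.1931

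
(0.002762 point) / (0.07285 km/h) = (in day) 5.573e-10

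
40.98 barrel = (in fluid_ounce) 2.203e+05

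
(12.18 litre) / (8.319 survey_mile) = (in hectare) 9.098e-11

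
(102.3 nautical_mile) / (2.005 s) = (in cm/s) 9.449e+06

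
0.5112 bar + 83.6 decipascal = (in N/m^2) 5.113e+04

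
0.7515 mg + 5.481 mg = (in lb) 1.374e-05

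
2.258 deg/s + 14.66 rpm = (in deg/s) 90.22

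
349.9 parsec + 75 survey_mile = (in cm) 1.08e+21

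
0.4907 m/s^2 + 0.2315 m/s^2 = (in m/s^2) 0.7222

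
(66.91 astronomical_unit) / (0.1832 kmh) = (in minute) 3.278e+12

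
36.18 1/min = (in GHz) 6.03e-10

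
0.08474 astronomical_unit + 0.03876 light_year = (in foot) 1.203e+15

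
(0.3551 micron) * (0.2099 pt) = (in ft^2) 2.83e-10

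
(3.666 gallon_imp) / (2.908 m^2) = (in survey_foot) 0.0188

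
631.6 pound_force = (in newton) 2809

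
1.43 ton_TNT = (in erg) 5.983e+16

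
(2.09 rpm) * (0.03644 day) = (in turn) 109.7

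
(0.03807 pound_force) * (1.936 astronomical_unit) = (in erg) 4.905e+17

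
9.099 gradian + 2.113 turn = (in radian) 13.42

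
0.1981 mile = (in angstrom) 3.188e+12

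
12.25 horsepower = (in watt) 9135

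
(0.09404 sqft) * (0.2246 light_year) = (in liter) 1.856e+16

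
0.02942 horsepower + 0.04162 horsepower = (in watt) 52.97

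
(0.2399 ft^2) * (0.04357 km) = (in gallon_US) 256.5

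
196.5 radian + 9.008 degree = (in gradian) 1.252e+04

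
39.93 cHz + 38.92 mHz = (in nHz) 4.382e+08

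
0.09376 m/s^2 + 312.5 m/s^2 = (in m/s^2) 312.6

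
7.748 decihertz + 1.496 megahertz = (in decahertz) 1.496e+05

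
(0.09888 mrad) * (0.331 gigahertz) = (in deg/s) 1.875e+06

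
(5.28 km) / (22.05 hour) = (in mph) 0.1488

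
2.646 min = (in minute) 2.646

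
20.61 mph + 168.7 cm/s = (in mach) 0.03201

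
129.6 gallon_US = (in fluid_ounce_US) 1.659e+04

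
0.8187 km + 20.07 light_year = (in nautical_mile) 1.025e+14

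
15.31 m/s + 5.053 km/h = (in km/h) 60.17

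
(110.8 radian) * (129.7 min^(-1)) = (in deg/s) 1.372e+04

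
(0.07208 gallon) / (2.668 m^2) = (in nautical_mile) 5.522e-08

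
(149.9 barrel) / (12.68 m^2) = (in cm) 188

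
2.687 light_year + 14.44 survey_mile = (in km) 2.542e+13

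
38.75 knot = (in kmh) 71.77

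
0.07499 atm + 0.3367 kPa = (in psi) 1.151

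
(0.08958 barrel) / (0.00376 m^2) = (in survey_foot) 12.43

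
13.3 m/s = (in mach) 0.03906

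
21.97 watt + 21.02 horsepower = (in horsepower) 21.05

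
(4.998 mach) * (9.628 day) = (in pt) 4.013e+12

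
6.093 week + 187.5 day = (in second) 1.989e+07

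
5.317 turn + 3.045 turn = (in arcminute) 1.806e+05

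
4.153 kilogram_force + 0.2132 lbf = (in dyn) 4.168e+06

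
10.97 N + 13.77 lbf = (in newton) 72.22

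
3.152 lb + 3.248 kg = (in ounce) 165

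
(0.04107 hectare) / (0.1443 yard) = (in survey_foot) 1.021e+04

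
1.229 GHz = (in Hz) 1.229e+09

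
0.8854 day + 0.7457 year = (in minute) 3.932e+05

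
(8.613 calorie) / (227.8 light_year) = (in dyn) 1.672e-12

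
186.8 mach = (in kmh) 2.29e+05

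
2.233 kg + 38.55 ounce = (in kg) 3.326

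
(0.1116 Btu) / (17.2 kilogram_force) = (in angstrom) 6.981e+09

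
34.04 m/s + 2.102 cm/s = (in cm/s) 3406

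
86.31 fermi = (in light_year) 9.123e-30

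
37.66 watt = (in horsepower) 0.0505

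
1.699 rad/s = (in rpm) 16.22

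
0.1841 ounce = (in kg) 0.005219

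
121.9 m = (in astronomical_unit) 8.149e-10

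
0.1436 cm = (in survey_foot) 0.004711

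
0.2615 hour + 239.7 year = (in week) 1.25e+04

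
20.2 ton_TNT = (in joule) 8.452e+10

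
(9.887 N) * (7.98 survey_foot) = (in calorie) 5.748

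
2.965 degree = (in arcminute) 177.9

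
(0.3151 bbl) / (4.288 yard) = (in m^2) 0.01278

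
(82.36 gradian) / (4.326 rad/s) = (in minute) 0.004984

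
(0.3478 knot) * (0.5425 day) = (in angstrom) 8.387e+13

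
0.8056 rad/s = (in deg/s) 46.16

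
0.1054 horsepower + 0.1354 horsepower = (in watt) 179.6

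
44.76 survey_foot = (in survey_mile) 0.008477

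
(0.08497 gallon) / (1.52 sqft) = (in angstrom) 2.278e+07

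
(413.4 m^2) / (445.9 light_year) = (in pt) 2.778e-13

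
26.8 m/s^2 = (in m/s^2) 26.8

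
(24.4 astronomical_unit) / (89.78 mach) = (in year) 3.786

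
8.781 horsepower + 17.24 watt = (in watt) 6565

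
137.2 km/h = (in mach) 0.1119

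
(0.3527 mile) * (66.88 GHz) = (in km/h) 1.367e+14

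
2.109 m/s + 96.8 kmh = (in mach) 0.08516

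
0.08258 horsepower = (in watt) 61.58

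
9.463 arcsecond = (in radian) 4.588e-05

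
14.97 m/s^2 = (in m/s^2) 14.97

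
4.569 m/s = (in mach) 0.01342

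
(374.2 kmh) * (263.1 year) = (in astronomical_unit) 5.765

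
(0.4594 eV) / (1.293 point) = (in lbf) 3.628e-17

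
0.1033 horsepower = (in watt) 77.03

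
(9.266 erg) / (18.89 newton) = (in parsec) 1.59e-24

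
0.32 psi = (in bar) 0.02206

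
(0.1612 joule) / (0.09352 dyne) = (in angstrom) 1.724e+15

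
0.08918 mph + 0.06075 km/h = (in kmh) 0.2043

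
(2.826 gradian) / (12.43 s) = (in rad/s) 0.003571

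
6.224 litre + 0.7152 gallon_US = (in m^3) 0.008931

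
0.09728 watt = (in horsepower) 0.0001305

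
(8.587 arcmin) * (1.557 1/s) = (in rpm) 0.03714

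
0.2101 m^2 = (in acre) 5.192e-05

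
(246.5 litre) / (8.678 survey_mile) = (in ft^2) 0.00019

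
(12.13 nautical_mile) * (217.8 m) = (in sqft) 5.267e+07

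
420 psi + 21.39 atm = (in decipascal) 5.063e+07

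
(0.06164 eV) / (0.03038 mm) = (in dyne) 3.251e-11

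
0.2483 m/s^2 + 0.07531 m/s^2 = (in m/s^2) 0.3236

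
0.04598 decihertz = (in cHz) 0.4598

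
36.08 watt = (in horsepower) 0.04838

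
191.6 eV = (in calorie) 7.337e-18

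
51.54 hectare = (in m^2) 5.154e+05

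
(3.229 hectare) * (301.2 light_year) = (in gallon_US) 2.431e+25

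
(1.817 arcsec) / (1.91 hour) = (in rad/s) 1.281e-09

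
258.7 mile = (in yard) 4.553e+05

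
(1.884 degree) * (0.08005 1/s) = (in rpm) 0.02514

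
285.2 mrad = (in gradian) 18.16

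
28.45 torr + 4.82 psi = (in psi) 5.37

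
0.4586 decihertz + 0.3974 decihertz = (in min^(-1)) 5.136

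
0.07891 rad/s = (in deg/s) 4.521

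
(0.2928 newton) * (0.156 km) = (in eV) 2.851e+20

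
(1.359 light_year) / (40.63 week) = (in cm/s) 5.232e+10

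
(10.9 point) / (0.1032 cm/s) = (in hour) 0.001035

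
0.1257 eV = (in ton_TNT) 4.813e-30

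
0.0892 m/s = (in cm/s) 8.92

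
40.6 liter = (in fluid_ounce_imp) 1429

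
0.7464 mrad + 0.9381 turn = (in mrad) 5895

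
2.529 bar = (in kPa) 252.9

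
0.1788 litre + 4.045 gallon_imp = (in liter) 18.57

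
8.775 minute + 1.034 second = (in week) 0.0008722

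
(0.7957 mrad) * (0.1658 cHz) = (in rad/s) 1.319e-06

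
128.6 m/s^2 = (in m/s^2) 128.6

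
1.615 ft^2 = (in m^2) 0.15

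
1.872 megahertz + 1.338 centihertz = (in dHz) 1.872e+07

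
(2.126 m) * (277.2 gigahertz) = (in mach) 1.731e+09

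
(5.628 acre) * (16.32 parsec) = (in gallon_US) 3.03e+24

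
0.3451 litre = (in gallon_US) 0.09117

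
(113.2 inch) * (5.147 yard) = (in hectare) 0.001353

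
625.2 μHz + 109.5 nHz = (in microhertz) 625.3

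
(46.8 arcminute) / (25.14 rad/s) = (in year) 1.717e-11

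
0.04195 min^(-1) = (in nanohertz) 6.992e+05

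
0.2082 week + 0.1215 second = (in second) 1.259e+05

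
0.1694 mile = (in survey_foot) 894.4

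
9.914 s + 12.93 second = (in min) 0.3807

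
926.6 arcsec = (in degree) 0.2574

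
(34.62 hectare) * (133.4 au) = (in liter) 6.909e+21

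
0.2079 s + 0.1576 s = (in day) 4.23e-06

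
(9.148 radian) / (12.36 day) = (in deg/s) 0.0004908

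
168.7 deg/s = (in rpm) 28.12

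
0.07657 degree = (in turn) 0.0002127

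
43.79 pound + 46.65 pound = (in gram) 4.102e+04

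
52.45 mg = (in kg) 5.245e-05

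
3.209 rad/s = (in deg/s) 183.9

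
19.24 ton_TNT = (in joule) 8.05e+10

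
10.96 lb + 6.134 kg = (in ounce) 391.7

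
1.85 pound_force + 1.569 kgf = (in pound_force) 5.309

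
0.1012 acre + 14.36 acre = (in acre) 14.46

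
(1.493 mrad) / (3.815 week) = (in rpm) 6.179e-09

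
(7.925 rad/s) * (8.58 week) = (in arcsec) 8.482e+12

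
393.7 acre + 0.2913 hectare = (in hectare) 159.6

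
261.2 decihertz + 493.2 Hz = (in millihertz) 5.193e+05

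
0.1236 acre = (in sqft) 5384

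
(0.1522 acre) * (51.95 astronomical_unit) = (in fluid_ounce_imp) 1.685e+20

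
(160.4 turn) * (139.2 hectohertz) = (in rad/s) 1.403e+07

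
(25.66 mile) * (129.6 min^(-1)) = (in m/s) 8.92e+04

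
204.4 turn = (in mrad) 1.284e+06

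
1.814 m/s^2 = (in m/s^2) 1.814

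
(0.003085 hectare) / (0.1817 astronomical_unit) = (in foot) 3.724e-09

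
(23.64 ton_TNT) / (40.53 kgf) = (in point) 7.054e+11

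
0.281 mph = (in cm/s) 12.56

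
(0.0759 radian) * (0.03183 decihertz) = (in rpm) 0.002307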